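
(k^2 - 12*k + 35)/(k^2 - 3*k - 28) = (k - 5)/(k + 4)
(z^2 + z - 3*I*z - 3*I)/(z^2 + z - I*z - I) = (z - 3*I)/(z - I)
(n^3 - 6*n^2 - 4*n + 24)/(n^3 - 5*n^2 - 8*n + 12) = (n - 2)/(n - 1)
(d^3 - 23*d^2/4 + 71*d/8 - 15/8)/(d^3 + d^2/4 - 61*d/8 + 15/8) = (d - 3)/(d + 3)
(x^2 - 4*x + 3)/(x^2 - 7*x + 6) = (x - 3)/(x - 6)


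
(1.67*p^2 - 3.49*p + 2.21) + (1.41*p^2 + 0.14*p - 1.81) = 3.08*p^2 - 3.35*p + 0.4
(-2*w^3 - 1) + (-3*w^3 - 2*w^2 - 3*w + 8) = -5*w^3 - 2*w^2 - 3*w + 7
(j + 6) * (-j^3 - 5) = -j^4 - 6*j^3 - 5*j - 30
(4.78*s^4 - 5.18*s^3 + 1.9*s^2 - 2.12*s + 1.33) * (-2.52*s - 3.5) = -12.0456*s^5 - 3.6764*s^4 + 13.342*s^3 - 1.3076*s^2 + 4.0684*s - 4.655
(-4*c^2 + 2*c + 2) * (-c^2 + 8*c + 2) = 4*c^4 - 34*c^3 + 6*c^2 + 20*c + 4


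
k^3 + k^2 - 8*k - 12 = (k - 3)*(k + 2)^2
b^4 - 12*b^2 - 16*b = b*(b - 4)*(b + 2)^2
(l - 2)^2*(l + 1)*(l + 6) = l^4 + 3*l^3 - 18*l^2 + 4*l + 24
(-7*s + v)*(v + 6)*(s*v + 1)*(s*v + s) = -7*s^3*v^3 - 49*s^3*v^2 - 42*s^3*v + s^2*v^4 + 7*s^2*v^3 - s^2*v^2 - 49*s^2*v - 42*s^2 + s*v^3 + 7*s*v^2 + 6*s*v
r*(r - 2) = r^2 - 2*r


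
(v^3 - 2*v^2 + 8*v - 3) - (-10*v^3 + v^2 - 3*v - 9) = 11*v^3 - 3*v^2 + 11*v + 6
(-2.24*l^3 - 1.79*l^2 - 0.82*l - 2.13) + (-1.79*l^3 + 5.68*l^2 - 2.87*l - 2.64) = -4.03*l^3 + 3.89*l^2 - 3.69*l - 4.77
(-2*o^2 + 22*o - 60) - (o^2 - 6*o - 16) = -3*o^2 + 28*o - 44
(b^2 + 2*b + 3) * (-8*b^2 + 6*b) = -8*b^4 - 10*b^3 - 12*b^2 + 18*b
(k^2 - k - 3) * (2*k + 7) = 2*k^3 + 5*k^2 - 13*k - 21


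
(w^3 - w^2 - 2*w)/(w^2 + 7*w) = (w^2 - w - 2)/(w + 7)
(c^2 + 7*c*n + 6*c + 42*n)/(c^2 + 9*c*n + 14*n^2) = (c + 6)/(c + 2*n)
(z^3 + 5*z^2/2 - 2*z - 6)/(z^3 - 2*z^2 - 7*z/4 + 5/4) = 2*(2*z^3 + 5*z^2 - 4*z - 12)/(4*z^3 - 8*z^2 - 7*z + 5)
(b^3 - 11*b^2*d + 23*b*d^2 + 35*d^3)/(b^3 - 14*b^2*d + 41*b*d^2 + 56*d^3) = (b - 5*d)/(b - 8*d)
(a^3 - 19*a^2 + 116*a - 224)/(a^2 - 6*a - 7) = (a^2 - 12*a + 32)/(a + 1)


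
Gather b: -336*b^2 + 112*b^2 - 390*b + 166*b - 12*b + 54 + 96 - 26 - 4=-224*b^2 - 236*b + 120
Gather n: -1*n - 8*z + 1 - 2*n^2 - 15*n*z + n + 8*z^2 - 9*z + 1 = -2*n^2 - 15*n*z + 8*z^2 - 17*z + 2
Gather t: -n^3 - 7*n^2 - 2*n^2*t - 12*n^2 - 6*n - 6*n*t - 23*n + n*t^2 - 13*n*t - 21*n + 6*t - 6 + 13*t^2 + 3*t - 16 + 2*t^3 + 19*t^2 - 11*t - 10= -n^3 - 19*n^2 - 50*n + 2*t^3 + t^2*(n + 32) + t*(-2*n^2 - 19*n - 2) - 32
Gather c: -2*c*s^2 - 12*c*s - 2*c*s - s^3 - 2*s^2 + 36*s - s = c*(-2*s^2 - 14*s) - s^3 - 2*s^2 + 35*s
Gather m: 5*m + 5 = 5*m + 5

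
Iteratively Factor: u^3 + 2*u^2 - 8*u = (u)*(u^2 + 2*u - 8) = u*(u - 2)*(u + 4)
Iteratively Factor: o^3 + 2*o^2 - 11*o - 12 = (o + 1)*(o^2 + o - 12) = (o + 1)*(o + 4)*(o - 3)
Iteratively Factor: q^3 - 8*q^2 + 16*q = (q - 4)*(q^2 - 4*q) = (q - 4)^2*(q)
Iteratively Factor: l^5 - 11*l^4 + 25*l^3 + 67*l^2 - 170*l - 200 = (l + 2)*(l^4 - 13*l^3 + 51*l^2 - 35*l - 100) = (l + 1)*(l + 2)*(l^3 - 14*l^2 + 65*l - 100) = (l - 4)*(l + 1)*(l + 2)*(l^2 - 10*l + 25) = (l - 5)*(l - 4)*(l + 1)*(l + 2)*(l - 5)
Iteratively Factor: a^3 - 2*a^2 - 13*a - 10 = (a + 1)*(a^2 - 3*a - 10) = (a + 1)*(a + 2)*(a - 5)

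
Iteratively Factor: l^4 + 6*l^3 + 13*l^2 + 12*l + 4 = (l + 1)*(l^3 + 5*l^2 + 8*l + 4) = (l + 1)*(l + 2)*(l^2 + 3*l + 2) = (l + 1)^2*(l + 2)*(l + 2)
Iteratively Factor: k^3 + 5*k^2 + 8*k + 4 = (k + 2)*(k^2 + 3*k + 2) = (k + 2)^2*(k + 1)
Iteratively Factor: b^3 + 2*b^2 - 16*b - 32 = (b + 2)*(b^2 - 16) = (b + 2)*(b + 4)*(b - 4)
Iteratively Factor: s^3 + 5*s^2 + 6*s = (s + 3)*(s^2 + 2*s) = s*(s + 3)*(s + 2)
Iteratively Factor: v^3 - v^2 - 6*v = (v - 3)*(v^2 + 2*v) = (v - 3)*(v + 2)*(v)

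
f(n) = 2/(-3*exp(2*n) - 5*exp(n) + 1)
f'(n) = 2*(6*exp(2*n) + 5*exp(n))/(-3*exp(2*n) - 5*exp(n) + 1)^2 = (12*exp(n) + 10)*exp(n)/(3*exp(2*n) + 5*exp(n) - 1)^2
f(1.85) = -0.01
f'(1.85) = 0.02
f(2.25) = -0.01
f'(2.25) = 0.01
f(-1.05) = -1.79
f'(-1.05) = 3.98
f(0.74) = -0.09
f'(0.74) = 0.14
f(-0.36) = -0.51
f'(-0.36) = 0.82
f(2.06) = -0.01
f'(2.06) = 0.02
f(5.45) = -0.00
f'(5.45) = 0.00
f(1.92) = -0.01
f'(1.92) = 0.02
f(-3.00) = 2.69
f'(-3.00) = 0.95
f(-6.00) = 2.03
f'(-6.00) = 0.03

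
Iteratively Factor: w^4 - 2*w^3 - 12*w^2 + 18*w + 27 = (w + 3)*(w^3 - 5*w^2 + 3*w + 9) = (w - 3)*(w + 3)*(w^2 - 2*w - 3) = (w - 3)*(w + 1)*(w + 3)*(w - 3)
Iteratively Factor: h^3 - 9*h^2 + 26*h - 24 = (h - 4)*(h^2 - 5*h + 6) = (h - 4)*(h - 3)*(h - 2)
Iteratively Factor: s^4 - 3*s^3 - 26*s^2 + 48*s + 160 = (s + 4)*(s^3 - 7*s^2 + 2*s + 40) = (s - 5)*(s + 4)*(s^2 - 2*s - 8) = (s - 5)*(s + 2)*(s + 4)*(s - 4)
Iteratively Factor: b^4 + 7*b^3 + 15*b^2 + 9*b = (b + 3)*(b^3 + 4*b^2 + 3*b) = b*(b + 3)*(b^2 + 4*b + 3) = b*(b + 3)^2*(b + 1)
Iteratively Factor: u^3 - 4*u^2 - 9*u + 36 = (u - 3)*(u^2 - u - 12) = (u - 3)*(u + 3)*(u - 4)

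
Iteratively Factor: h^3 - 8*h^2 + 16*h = (h)*(h^2 - 8*h + 16) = h*(h - 4)*(h - 4)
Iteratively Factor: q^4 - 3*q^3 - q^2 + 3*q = (q - 3)*(q^3 - q) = q*(q - 3)*(q^2 - 1) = q*(q - 3)*(q + 1)*(q - 1)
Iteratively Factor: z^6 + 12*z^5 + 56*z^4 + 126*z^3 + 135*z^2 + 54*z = (z + 1)*(z^5 + 11*z^4 + 45*z^3 + 81*z^2 + 54*z) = z*(z + 1)*(z^4 + 11*z^3 + 45*z^2 + 81*z + 54) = z*(z + 1)*(z + 3)*(z^3 + 8*z^2 + 21*z + 18) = z*(z + 1)*(z + 3)^2*(z^2 + 5*z + 6) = z*(z + 1)*(z + 3)^3*(z + 2)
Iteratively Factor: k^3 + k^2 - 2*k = (k + 2)*(k^2 - k) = (k - 1)*(k + 2)*(k)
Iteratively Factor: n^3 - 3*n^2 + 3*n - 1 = (n - 1)*(n^2 - 2*n + 1) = (n - 1)^2*(n - 1)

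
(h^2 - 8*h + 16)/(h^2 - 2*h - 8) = (h - 4)/(h + 2)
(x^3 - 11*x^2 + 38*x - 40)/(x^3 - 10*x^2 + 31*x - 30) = (x - 4)/(x - 3)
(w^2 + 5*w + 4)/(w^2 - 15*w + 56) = (w^2 + 5*w + 4)/(w^2 - 15*w + 56)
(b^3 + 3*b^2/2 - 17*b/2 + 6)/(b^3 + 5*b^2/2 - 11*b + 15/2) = (b + 4)/(b + 5)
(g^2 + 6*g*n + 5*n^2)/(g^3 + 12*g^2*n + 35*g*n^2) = (g + n)/(g*(g + 7*n))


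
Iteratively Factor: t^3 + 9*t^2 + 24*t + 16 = (t + 4)*(t^2 + 5*t + 4) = (t + 1)*(t + 4)*(t + 4)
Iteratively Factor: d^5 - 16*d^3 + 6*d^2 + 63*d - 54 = (d - 3)*(d^4 + 3*d^3 - 7*d^2 - 15*d + 18) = (d - 3)*(d + 3)*(d^3 - 7*d + 6) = (d - 3)*(d + 3)^2*(d^2 - 3*d + 2) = (d - 3)*(d - 2)*(d + 3)^2*(d - 1)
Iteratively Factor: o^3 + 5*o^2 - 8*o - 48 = (o + 4)*(o^2 + o - 12) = (o - 3)*(o + 4)*(o + 4)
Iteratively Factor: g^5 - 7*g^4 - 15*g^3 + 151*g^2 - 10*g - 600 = (g - 3)*(g^4 - 4*g^3 - 27*g^2 + 70*g + 200) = (g - 3)*(g + 2)*(g^3 - 6*g^2 - 15*g + 100) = (g - 3)*(g + 2)*(g + 4)*(g^2 - 10*g + 25) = (g - 5)*(g - 3)*(g + 2)*(g + 4)*(g - 5)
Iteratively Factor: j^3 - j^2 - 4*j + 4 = (j - 1)*(j^2 - 4) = (j - 2)*(j - 1)*(j + 2)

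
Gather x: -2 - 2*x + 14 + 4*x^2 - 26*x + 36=4*x^2 - 28*x + 48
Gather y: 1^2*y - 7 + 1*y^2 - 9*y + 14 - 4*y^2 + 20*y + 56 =-3*y^2 + 12*y + 63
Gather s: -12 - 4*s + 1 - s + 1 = -5*s - 10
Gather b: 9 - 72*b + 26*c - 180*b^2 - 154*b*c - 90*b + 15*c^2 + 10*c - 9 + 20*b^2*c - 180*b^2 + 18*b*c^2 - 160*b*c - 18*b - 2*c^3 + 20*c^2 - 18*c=b^2*(20*c - 360) + b*(18*c^2 - 314*c - 180) - 2*c^3 + 35*c^2 + 18*c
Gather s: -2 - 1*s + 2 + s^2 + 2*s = s^2 + s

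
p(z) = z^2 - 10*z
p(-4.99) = 74.80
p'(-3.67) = -17.34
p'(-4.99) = -19.98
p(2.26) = -17.49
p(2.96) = -20.84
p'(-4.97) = -19.94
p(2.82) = -20.25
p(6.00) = -24.00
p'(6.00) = 2.00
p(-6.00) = 96.00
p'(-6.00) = -22.00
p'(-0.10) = -10.20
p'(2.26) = -5.48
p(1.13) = -10.02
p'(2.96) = -4.08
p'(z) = 2*z - 10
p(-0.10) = 1.01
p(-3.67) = 50.17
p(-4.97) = 74.40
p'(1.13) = -7.74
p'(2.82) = -4.36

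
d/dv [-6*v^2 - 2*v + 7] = -12*v - 2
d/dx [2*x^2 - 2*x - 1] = 4*x - 2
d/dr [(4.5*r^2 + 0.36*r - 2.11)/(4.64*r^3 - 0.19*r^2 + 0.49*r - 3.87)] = (-20.88*r^4 - 3.3408*r^3 + 31.6446*r^2 - 35.6318*r - 0.3593)/(21.5296*r^6 - 1.7632*r^5 + 4.5833*r^4 - 36.0998*r^3 + 1.7107*r^2 - 3.7926*r + 14.9769)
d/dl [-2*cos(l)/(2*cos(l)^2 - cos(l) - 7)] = 2*(2*sin(l)^2 - 9)*sin(l)/(cos(l) - cos(2*l) + 6)^2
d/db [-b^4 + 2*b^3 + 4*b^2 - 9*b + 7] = -4*b^3 + 6*b^2 + 8*b - 9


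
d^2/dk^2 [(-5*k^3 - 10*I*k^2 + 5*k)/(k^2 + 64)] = 10*(65*k^3 + 384*I*k^2 - 12480*k - 8192*I)/(k^6 + 192*k^4 + 12288*k^2 + 262144)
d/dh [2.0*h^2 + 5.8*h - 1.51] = 4.0*h + 5.8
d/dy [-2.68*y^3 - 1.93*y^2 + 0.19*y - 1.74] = -8.04*y^2 - 3.86*y + 0.19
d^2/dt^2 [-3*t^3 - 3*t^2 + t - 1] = -18*t - 6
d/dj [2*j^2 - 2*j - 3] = 4*j - 2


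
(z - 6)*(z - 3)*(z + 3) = z^3 - 6*z^2 - 9*z + 54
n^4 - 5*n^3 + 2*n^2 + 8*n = n*(n - 4)*(n - 2)*(n + 1)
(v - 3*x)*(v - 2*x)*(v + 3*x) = v^3 - 2*v^2*x - 9*v*x^2 + 18*x^3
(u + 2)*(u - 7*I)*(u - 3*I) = u^3 + 2*u^2 - 10*I*u^2 - 21*u - 20*I*u - 42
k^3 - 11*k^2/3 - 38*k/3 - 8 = (k - 6)*(k + 1)*(k + 4/3)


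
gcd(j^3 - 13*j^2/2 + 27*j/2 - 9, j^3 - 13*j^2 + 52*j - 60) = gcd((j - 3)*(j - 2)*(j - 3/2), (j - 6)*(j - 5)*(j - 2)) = j - 2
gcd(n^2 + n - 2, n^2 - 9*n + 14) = 1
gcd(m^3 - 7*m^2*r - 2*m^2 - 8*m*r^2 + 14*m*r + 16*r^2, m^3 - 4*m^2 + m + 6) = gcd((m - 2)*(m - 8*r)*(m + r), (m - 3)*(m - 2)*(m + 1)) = m - 2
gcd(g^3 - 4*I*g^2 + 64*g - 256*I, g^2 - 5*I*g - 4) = g - 4*I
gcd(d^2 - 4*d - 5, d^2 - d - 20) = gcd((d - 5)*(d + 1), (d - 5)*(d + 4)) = d - 5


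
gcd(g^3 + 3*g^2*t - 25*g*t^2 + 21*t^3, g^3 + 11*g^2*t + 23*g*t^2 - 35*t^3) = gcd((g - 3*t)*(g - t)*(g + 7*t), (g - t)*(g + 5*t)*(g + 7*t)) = -g^2 - 6*g*t + 7*t^2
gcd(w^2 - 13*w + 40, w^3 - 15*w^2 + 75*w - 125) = w - 5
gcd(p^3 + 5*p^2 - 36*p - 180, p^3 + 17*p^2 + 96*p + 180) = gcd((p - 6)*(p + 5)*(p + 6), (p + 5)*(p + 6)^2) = p^2 + 11*p + 30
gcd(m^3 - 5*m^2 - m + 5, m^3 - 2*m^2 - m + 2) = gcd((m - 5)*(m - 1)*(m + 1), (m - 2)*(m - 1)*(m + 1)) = m^2 - 1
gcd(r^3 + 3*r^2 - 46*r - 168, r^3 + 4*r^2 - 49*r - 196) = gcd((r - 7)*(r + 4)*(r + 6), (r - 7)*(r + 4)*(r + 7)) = r^2 - 3*r - 28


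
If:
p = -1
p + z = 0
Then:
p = -1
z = 1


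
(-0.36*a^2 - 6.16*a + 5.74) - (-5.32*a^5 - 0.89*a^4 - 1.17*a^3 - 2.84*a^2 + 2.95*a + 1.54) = 5.32*a^5 + 0.89*a^4 + 1.17*a^3 + 2.48*a^2 - 9.11*a + 4.2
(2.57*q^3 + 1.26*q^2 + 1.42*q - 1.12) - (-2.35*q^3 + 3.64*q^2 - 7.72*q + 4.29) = 4.92*q^3 - 2.38*q^2 + 9.14*q - 5.41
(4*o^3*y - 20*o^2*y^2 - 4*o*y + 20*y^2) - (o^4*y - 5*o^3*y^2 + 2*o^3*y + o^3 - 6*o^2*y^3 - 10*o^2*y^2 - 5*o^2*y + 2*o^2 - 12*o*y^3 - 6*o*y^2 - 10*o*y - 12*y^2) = -o^4*y + 5*o^3*y^2 + 2*o^3*y - o^3 + 6*o^2*y^3 - 10*o^2*y^2 + 5*o^2*y - 2*o^2 + 12*o*y^3 + 6*o*y^2 + 6*o*y + 32*y^2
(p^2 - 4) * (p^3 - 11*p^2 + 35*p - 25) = p^5 - 11*p^4 + 31*p^3 + 19*p^2 - 140*p + 100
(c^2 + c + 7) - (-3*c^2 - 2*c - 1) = 4*c^2 + 3*c + 8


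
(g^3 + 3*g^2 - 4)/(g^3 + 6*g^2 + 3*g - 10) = (g + 2)/(g + 5)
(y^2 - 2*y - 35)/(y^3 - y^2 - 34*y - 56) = (y + 5)/(y^2 + 6*y + 8)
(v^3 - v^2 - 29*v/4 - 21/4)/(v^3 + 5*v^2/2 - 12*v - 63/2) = (2*v^2 + 5*v + 3)/(2*(v^2 + 6*v + 9))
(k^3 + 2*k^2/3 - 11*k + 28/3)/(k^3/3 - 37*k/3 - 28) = (3*k^2 - 10*k + 7)/(k^2 - 4*k - 21)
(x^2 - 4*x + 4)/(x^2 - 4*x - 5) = (-x^2 + 4*x - 4)/(-x^2 + 4*x + 5)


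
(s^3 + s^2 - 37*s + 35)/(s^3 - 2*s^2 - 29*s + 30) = (s^2 + 2*s - 35)/(s^2 - s - 30)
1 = 1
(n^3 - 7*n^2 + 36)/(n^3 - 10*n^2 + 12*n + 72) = (n - 3)/(n - 6)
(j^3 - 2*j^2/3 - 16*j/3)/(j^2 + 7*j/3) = (3*j^2 - 2*j - 16)/(3*j + 7)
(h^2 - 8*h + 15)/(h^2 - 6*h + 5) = (h - 3)/(h - 1)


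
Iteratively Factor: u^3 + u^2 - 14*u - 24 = (u + 3)*(u^2 - 2*u - 8) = (u + 2)*(u + 3)*(u - 4)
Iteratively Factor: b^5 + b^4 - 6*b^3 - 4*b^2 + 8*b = (b - 1)*(b^4 + 2*b^3 - 4*b^2 - 8*b) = (b - 1)*(b + 2)*(b^3 - 4*b) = (b - 1)*(b + 2)^2*(b^2 - 2*b) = b*(b - 1)*(b + 2)^2*(b - 2)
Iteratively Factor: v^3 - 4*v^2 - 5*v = (v - 5)*(v^2 + v) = (v - 5)*(v + 1)*(v)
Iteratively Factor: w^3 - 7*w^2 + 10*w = (w)*(w^2 - 7*w + 10) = w*(w - 2)*(w - 5)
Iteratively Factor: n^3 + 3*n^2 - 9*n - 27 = (n + 3)*(n^2 - 9) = (n - 3)*(n + 3)*(n + 3)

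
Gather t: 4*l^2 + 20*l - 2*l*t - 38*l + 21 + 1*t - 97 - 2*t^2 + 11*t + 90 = 4*l^2 - 18*l - 2*t^2 + t*(12 - 2*l) + 14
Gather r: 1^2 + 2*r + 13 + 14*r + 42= 16*r + 56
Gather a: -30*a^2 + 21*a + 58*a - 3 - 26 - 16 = -30*a^2 + 79*a - 45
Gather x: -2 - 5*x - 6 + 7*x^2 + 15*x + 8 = 7*x^2 + 10*x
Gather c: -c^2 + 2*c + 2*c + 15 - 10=-c^2 + 4*c + 5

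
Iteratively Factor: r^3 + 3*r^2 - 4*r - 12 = (r + 2)*(r^2 + r - 6) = (r - 2)*(r + 2)*(r + 3)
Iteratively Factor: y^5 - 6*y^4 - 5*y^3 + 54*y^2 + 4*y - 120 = (y - 2)*(y^4 - 4*y^3 - 13*y^2 + 28*y + 60) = (y - 5)*(y - 2)*(y^3 + y^2 - 8*y - 12) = (y - 5)*(y - 2)*(y + 2)*(y^2 - y - 6) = (y - 5)*(y - 3)*(y - 2)*(y + 2)*(y + 2)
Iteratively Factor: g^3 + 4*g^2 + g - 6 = (g + 3)*(g^2 + g - 2) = (g + 2)*(g + 3)*(g - 1)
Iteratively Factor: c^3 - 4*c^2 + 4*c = (c - 2)*(c^2 - 2*c) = (c - 2)^2*(c)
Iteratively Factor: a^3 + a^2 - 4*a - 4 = (a + 1)*(a^2 - 4) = (a + 1)*(a + 2)*(a - 2)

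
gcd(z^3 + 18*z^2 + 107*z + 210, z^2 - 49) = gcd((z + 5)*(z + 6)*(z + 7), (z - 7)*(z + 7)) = z + 7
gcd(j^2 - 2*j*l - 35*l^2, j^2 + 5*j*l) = j + 5*l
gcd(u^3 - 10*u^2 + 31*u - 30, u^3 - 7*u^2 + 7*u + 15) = u^2 - 8*u + 15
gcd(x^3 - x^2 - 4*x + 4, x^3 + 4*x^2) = 1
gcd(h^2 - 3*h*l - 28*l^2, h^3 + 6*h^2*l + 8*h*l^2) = h + 4*l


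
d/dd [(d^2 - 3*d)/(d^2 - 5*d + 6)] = -2/(d^2 - 4*d + 4)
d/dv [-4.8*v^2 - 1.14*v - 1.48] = -9.6*v - 1.14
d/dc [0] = 0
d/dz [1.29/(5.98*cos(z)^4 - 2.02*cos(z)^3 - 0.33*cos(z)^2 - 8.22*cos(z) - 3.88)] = (30.8568*cos(z)^3 - 7.8174*cos(z)^2 - 0.8514*cos(z) - 10.6038)*sin(z)/(-5.98*cos(z)^4 + 2.02*cos(z)^3 + 0.33*cos(z)^2 + 8.22*cos(z) + 3.88)^2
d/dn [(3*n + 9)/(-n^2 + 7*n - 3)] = 3*(n^2 + 6*n - 24)/(n^4 - 14*n^3 + 55*n^2 - 42*n + 9)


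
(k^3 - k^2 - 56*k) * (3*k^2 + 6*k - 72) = 3*k^5 + 3*k^4 - 246*k^3 - 264*k^2 + 4032*k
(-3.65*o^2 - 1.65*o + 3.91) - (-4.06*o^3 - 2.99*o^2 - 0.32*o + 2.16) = 4.06*o^3 - 0.66*o^2 - 1.33*o + 1.75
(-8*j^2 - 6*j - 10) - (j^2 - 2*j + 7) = -9*j^2 - 4*j - 17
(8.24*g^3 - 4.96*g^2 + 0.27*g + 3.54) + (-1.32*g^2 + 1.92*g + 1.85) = 8.24*g^3 - 6.28*g^2 + 2.19*g + 5.39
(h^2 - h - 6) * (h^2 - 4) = h^4 - h^3 - 10*h^2 + 4*h + 24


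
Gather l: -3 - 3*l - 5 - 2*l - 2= -5*l - 10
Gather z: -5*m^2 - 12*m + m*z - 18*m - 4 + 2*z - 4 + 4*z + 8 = -5*m^2 - 30*m + z*(m + 6)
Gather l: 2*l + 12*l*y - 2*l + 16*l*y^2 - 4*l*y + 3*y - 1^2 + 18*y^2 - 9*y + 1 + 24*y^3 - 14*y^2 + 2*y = l*(16*y^2 + 8*y) + 24*y^3 + 4*y^2 - 4*y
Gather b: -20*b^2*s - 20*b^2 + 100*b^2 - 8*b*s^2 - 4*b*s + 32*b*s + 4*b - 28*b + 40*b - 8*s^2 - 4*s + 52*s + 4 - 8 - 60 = b^2*(80 - 20*s) + b*(-8*s^2 + 28*s + 16) - 8*s^2 + 48*s - 64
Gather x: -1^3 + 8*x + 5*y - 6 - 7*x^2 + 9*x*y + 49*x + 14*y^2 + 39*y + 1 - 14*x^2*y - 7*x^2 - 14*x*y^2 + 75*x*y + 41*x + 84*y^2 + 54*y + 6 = x^2*(-14*y - 14) + x*(-14*y^2 + 84*y + 98) + 98*y^2 + 98*y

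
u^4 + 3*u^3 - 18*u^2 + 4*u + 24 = (u - 2)^2*(u + 1)*(u + 6)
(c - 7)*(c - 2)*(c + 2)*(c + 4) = c^4 - 3*c^3 - 32*c^2 + 12*c + 112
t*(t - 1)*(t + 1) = t^3 - t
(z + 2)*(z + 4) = z^2 + 6*z + 8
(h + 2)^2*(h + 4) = h^3 + 8*h^2 + 20*h + 16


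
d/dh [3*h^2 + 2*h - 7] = 6*h + 2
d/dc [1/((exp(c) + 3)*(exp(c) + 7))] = 2*(-exp(c) - 5)*exp(c)/(exp(4*c) + 20*exp(3*c) + 142*exp(2*c) + 420*exp(c) + 441)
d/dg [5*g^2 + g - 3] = 10*g + 1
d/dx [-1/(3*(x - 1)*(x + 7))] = 2*(x + 3)/(3*(x - 1)^2*(x + 7)^2)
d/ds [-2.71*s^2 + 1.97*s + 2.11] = 1.97 - 5.42*s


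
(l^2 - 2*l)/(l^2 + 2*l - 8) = l/(l + 4)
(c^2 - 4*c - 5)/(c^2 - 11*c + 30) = (c + 1)/(c - 6)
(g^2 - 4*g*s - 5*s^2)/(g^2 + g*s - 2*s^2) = (g^2 - 4*g*s - 5*s^2)/(g^2 + g*s - 2*s^2)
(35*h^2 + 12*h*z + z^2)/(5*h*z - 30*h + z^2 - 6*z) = (7*h + z)/(z - 6)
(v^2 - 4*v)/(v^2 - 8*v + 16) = v/(v - 4)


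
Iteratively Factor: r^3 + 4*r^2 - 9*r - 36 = (r - 3)*(r^2 + 7*r + 12) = (r - 3)*(r + 3)*(r + 4)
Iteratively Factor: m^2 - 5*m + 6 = (m - 3)*(m - 2)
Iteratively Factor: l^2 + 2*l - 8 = (l - 2)*(l + 4)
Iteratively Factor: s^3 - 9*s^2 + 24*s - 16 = (s - 4)*(s^2 - 5*s + 4) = (s - 4)^2*(s - 1)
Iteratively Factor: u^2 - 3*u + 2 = (u - 1)*(u - 2)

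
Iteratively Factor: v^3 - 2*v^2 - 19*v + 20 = (v - 5)*(v^2 + 3*v - 4) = (v - 5)*(v - 1)*(v + 4)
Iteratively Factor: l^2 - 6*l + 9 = (l - 3)*(l - 3)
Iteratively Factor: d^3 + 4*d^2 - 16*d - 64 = (d + 4)*(d^2 - 16) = (d + 4)^2*(d - 4)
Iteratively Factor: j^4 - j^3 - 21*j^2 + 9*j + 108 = (j - 4)*(j^3 + 3*j^2 - 9*j - 27) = (j - 4)*(j - 3)*(j^2 + 6*j + 9) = (j - 4)*(j - 3)*(j + 3)*(j + 3)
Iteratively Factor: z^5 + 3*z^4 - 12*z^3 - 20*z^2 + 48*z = (z)*(z^4 + 3*z^3 - 12*z^2 - 20*z + 48) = z*(z + 3)*(z^3 - 12*z + 16) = z*(z - 2)*(z + 3)*(z^2 + 2*z - 8) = z*(z - 2)^2*(z + 3)*(z + 4)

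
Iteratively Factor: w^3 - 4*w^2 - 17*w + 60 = (w + 4)*(w^2 - 8*w + 15) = (w - 5)*(w + 4)*(w - 3)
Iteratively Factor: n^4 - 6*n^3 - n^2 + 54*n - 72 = (n - 2)*(n^3 - 4*n^2 - 9*n + 36) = (n - 2)*(n + 3)*(n^2 - 7*n + 12) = (n - 3)*(n - 2)*(n + 3)*(n - 4)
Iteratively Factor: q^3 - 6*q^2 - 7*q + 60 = (q + 3)*(q^2 - 9*q + 20) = (q - 5)*(q + 3)*(q - 4)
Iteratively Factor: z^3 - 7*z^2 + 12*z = (z - 4)*(z^2 - 3*z) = (z - 4)*(z - 3)*(z)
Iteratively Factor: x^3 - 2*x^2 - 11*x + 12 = (x + 3)*(x^2 - 5*x + 4) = (x - 1)*(x + 3)*(x - 4)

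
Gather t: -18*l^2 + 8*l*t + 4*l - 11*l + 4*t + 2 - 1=-18*l^2 - 7*l + t*(8*l + 4) + 1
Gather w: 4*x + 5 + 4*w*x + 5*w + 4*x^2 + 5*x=w*(4*x + 5) + 4*x^2 + 9*x + 5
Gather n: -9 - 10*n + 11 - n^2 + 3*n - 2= -n^2 - 7*n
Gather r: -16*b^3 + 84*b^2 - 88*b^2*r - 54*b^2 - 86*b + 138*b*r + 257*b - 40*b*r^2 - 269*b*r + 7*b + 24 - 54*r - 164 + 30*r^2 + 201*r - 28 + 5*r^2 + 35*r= -16*b^3 + 30*b^2 + 178*b + r^2*(35 - 40*b) + r*(-88*b^2 - 131*b + 182) - 168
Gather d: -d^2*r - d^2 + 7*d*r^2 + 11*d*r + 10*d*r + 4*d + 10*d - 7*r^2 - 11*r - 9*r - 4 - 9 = d^2*(-r - 1) + d*(7*r^2 + 21*r + 14) - 7*r^2 - 20*r - 13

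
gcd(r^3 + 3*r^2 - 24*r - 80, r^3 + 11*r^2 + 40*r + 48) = r^2 + 8*r + 16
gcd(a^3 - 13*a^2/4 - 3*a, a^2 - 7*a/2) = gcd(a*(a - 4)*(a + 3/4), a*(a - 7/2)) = a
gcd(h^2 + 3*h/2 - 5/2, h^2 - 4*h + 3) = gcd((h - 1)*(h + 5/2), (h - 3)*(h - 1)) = h - 1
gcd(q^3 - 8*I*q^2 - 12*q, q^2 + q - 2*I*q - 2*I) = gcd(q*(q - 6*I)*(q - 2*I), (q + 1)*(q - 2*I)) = q - 2*I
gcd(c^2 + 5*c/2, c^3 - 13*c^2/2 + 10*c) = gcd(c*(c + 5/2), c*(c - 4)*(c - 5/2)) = c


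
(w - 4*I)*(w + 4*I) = w^2 + 16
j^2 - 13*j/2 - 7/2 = (j - 7)*(j + 1/2)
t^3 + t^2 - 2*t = t*(t - 1)*(t + 2)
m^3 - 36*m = m*(m - 6)*(m + 6)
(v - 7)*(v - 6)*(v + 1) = v^3 - 12*v^2 + 29*v + 42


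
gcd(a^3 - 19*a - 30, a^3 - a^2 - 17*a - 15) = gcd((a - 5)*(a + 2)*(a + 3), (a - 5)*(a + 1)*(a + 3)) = a^2 - 2*a - 15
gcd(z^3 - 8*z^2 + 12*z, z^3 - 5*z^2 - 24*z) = z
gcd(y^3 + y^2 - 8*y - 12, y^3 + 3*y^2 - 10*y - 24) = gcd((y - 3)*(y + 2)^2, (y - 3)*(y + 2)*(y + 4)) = y^2 - y - 6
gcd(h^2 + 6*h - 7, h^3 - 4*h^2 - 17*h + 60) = 1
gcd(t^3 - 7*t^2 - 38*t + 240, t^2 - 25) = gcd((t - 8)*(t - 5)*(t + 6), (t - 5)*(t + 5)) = t - 5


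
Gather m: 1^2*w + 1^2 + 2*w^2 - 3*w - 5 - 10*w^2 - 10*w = -8*w^2 - 12*w - 4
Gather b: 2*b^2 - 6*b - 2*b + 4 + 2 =2*b^2 - 8*b + 6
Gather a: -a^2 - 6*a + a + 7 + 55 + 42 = -a^2 - 5*a + 104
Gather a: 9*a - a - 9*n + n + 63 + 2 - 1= 8*a - 8*n + 64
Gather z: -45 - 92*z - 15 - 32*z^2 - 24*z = -32*z^2 - 116*z - 60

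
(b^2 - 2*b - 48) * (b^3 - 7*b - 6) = b^5 - 2*b^4 - 55*b^3 + 8*b^2 + 348*b + 288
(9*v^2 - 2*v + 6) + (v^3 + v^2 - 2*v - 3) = v^3 + 10*v^2 - 4*v + 3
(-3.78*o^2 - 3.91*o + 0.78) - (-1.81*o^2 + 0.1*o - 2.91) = -1.97*o^2 - 4.01*o + 3.69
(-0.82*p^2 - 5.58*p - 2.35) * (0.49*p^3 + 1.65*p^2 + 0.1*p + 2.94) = -0.4018*p^5 - 4.0872*p^4 - 10.4405*p^3 - 6.8463*p^2 - 16.6402*p - 6.909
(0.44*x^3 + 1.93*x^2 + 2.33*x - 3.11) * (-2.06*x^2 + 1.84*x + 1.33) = -0.9064*x^5 - 3.1662*x^4 - 0.6634*x^3 + 13.2607*x^2 - 2.6235*x - 4.1363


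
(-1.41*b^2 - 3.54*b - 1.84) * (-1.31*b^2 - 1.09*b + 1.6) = 1.8471*b^4 + 6.1743*b^3 + 4.013*b^2 - 3.6584*b - 2.944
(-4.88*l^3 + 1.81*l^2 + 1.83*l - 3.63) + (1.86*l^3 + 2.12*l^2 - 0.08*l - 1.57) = -3.02*l^3 + 3.93*l^2 + 1.75*l - 5.2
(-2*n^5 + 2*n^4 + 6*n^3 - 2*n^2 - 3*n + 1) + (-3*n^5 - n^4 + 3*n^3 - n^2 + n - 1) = -5*n^5 + n^4 + 9*n^3 - 3*n^2 - 2*n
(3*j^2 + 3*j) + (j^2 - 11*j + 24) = 4*j^2 - 8*j + 24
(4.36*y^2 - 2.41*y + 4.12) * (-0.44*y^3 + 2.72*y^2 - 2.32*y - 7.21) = -1.9184*y^5 + 12.9196*y^4 - 18.4832*y^3 - 14.638*y^2 + 7.8177*y - 29.7052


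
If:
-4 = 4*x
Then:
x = -1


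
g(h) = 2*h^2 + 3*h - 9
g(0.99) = -4.07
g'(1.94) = 10.76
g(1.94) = 4.35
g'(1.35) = 8.40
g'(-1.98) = -4.92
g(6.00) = 81.00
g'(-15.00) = -57.00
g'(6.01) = 27.04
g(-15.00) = 396.00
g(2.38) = 9.47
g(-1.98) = -7.10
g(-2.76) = -2.04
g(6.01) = 81.27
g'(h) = 4*h + 3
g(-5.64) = 37.70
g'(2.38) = 12.52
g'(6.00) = 27.00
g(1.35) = -1.30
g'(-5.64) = -19.56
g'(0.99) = 6.96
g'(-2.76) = -8.04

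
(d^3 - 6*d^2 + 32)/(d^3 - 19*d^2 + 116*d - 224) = (d^2 - 2*d - 8)/(d^2 - 15*d + 56)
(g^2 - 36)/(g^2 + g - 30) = (g - 6)/(g - 5)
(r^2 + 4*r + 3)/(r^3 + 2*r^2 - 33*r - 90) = (r + 1)/(r^2 - r - 30)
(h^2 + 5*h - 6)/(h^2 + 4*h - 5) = (h + 6)/(h + 5)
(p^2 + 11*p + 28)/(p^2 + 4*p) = (p + 7)/p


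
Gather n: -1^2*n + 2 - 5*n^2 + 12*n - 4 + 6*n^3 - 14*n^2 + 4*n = 6*n^3 - 19*n^2 + 15*n - 2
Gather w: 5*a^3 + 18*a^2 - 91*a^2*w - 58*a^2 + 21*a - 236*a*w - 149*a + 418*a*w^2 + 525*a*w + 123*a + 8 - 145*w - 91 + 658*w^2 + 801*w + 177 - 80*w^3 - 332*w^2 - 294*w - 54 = 5*a^3 - 40*a^2 - 5*a - 80*w^3 + w^2*(418*a + 326) + w*(-91*a^2 + 289*a + 362) + 40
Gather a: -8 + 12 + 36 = 40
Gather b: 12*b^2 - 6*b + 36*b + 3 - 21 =12*b^2 + 30*b - 18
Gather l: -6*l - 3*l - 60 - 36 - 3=-9*l - 99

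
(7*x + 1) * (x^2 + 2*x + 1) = 7*x^3 + 15*x^2 + 9*x + 1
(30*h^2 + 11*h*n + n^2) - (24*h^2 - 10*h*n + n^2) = 6*h^2 + 21*h*n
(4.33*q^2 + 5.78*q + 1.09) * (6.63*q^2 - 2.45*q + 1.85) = 28.7079*q^4 + 27.7129*q^3 + 1.0762*q^2 + 8.0225*q + 2.0165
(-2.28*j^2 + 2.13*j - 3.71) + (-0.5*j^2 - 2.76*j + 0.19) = -2.78*j^2 - 0.63*j - 3.52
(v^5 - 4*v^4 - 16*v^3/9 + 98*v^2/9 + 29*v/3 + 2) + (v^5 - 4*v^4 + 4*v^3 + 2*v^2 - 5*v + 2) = 2*v^5 - 8*v^4 + 20*v^3/9 + 116*v^2/9 + 14*v/3 + 4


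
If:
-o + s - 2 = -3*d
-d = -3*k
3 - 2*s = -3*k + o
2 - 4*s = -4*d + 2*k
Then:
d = 7/9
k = 7/27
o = 40/27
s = 31/27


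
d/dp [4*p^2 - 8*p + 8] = 8*p - 8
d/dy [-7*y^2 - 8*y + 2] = -14*y - 8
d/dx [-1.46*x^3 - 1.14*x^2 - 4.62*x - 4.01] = -4.38*x^2 - 2.28*x - 4.62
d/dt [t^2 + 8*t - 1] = 2*t + 8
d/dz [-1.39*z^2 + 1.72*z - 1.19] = 1.72 - 2.78*z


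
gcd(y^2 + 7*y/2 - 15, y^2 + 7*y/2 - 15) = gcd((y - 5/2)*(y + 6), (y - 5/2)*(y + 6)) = y^2 + 7*y/2 - 15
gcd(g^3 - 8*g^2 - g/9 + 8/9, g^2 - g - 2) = 1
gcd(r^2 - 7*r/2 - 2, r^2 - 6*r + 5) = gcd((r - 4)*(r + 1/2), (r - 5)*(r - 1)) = 1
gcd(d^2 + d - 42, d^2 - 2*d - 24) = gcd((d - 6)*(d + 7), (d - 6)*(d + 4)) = d - 6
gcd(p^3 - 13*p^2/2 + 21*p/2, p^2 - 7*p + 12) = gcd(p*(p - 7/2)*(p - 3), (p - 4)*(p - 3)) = p - 3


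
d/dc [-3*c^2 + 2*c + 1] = 2 - 6*c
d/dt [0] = 0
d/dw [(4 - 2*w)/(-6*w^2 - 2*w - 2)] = (3*w^2 + w - (w - 2)*(6*w + 1) + 1)/(3*w^2 + w + 1)^2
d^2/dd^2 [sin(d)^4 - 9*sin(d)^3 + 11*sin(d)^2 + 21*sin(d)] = -16*sin(d)^4 + 81*sin(d)^3 - 32*sin(d)^2 - 75*sin(d) + 22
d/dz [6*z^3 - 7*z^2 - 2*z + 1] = 18*z^2 - 14*z - 2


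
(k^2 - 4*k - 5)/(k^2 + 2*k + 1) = (k - 5)/(k + 1)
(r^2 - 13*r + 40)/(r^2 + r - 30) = (r - 8)/(r + 6)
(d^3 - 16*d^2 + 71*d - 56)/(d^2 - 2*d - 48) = (d^2 - 8*d + 7)/(d + 6)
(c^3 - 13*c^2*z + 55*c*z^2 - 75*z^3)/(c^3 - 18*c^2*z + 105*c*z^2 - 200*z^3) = (-c + 3*z)/(-c + 8*z)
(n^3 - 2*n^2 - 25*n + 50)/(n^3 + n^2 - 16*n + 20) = (n - 5)/(n - 2)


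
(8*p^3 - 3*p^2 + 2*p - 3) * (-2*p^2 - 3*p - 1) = -16*p^5 - 18*p^4 - 3*p^3 + 3*p^2 + 7*p + 3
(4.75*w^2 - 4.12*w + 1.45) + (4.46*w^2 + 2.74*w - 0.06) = 9.21*w^2 - 1.38*w + 1.39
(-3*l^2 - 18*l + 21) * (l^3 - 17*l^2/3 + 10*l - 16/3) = -3*l^5 - l^4 + 93*l^3 - 283*l^2 + 306*l - 112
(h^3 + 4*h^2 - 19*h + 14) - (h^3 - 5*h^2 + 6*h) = 9*h^2 - 25*h + 14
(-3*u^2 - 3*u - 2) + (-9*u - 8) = -3*u^2 - 12*u - 10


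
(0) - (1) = -1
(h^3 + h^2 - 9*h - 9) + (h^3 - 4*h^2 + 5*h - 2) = 2*h^3 - 3*h^2 - 4*h - 11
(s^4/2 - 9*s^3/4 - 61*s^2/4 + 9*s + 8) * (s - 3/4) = s^5/2 - 21*s^4/8 - 217*s^3/16 + 327*s^2/16 + 5*s/4 - 6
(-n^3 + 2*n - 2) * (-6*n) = 6*n^4 - 12*n^2 + 12*n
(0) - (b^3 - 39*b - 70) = -b^3 + 39*b + 70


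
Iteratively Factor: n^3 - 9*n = (n)*(n^2 - 9) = n*(n - 3)*(n + 3)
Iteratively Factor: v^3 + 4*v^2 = (v + 4)*(v^2) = v*(v + 4)*(v)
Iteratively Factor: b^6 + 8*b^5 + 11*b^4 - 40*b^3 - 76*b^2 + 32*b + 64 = (b + 2)*(b^5 + 6*b^4 - b^3 - 38*b^2 + 32) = (b - 1)*(b + 2)*(b^4 + 7*b^3 + 6*b^2 - 32*b - 32) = (b - 1)*(b + 1)*(b + 2)*(b^3 + 6*b^2 - 32) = (b - 2)*(b - 1)*(b + 1)*(b + 2)*(b^2 + 8*b + 16) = (b - 2)*(b - 1)*(b + 1)*(b + 2)*(b + 4)*(b + 4)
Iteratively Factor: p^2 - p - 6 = (p + 2)*(p - 3)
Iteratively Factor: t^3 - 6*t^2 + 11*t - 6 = (t - 1)*(t^2 - 5*t + 6) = (t - 3)*(t - 1)*(t - 2)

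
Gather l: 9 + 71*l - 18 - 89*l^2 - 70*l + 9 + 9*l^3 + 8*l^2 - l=9*l^3 - 81*l^2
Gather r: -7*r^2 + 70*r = -7*r^2 + 70*r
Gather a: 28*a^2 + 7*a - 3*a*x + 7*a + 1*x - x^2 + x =28*a^2 + a*(14 - 3*x) - x^2 + 2*x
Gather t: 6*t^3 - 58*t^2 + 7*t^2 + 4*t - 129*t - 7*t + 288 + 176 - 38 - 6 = 6*t^3 - 51*t^2 - 132*t + 420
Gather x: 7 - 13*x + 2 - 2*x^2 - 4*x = -2*x^2 - 17*x + 9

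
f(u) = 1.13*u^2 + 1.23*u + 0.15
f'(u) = 2.26*u + 1.23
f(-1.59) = 1.05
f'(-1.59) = -2.36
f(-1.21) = 0.32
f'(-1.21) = -1.50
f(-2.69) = 5.02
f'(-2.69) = -4.85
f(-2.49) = 4.09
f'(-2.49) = -4.40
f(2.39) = 9.54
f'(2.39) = 6.63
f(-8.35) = 68.67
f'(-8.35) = -17.64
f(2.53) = 10.49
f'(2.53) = 6.95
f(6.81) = 60.93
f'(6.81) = 16.62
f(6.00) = 48.21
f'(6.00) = 14.79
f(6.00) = 48.21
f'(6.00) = 14.79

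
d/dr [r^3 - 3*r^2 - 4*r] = 3*r^2 - 6*r - 4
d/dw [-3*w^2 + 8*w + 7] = 8 - 6*w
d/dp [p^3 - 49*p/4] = 3*p^2 - 49/4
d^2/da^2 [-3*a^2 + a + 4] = -6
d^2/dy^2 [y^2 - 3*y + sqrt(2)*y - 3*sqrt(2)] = 2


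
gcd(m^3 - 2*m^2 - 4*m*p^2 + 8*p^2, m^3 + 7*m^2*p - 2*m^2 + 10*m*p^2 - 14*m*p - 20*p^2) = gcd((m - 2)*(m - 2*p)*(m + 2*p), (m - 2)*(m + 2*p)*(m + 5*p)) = m^2 + 2*m*p - 2*m - 4*p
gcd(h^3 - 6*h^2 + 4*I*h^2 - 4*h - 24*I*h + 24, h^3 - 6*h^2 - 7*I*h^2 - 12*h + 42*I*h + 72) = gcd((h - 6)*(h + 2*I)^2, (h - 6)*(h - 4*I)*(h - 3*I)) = h - 6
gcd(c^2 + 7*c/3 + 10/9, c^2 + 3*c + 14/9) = c + 2/3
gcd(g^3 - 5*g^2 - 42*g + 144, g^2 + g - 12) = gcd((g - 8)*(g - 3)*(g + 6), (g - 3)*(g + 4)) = g - 3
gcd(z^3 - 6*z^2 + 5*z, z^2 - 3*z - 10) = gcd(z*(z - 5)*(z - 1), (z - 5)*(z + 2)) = z - 5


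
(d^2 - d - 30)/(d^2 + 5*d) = (d - 6)/d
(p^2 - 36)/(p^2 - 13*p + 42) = (p + 6)/(p - 7)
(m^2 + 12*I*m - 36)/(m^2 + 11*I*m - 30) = (m + 6*I)/(m + 5*I)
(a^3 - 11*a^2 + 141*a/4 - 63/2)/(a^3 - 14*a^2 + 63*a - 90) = (a^2 - 5*a + 21/4)/(a^2 - 8*a + 15)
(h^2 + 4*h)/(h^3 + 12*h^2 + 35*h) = (h + 4)/(h^2 + 12*h + 35)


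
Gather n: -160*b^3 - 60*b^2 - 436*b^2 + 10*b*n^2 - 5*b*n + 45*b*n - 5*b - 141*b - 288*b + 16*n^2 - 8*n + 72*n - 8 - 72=-160*b^3 - 496*b^2 - 434*b + n^2*(10*b + 16) + n*(40*b + 64) - 80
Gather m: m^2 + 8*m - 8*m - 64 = m^2 - 64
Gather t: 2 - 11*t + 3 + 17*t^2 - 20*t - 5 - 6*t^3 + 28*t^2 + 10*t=-6*t^3 + 45*t^2 - 21*t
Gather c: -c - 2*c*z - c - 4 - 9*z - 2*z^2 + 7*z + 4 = c*(-2*z - 2) - 2*z^2 - 2*z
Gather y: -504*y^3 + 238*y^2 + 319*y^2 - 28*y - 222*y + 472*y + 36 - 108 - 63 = -504*y^3 + 557*y^2 + 222*y - 135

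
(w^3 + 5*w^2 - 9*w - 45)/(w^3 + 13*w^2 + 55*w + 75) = (w - 3)/(w + 5)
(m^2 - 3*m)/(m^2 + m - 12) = m/(m + 4)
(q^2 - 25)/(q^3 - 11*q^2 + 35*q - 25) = (q + 5)/(q^2 - 6*q + 5)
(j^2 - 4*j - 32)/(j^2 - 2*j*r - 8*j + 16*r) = (-j - 4)/(-j + 2*r)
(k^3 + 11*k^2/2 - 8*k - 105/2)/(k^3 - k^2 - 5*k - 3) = (2*k^2 + 17*k + 35)/(2*(k^2 + 2*k + 1))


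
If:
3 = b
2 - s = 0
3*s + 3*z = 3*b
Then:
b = 3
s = 2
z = 1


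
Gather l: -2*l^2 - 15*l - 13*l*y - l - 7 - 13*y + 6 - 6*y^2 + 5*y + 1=-2*l^2 + l*(-13*y - 16) - 6*y^2 - 8*y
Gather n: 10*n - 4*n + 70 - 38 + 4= 6*n + 36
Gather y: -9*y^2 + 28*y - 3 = -9*y^2 + 28*y - 3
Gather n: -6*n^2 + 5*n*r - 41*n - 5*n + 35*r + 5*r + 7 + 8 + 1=-6*n^2 + n*(5*r - 46) + 40*r + 16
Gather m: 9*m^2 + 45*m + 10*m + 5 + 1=9*m^2 + 55*m + 6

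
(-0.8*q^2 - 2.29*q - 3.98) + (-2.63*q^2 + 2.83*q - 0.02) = -3.43*q^2 + 0.54*q - 4.0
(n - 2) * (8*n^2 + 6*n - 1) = 8*n^3 - 10*n^2 - 13*n + 2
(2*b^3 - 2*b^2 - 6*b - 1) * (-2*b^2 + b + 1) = -4*b^5 + 6*b^4 + 12*b^3 - 6*b^2 - 7*b - 1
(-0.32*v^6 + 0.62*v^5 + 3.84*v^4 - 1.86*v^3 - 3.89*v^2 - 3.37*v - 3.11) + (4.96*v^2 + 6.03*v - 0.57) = -0.32*v^6 + 0.62*v^5 + 3.84*v^4 - 1.86*v^3 + 1.07*v^2 + 2.66*v - 3.68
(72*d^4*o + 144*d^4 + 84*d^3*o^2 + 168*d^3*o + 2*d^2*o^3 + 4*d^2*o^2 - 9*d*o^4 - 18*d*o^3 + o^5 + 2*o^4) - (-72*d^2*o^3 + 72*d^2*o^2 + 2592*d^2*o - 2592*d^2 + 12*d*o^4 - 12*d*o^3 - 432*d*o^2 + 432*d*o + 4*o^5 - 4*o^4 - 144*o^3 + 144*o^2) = 72*d^4*o + 144*d^4 + 84*d^3*o^2 + 168*d^3*o + 74*d^2*o^3 - 68*d^2*o^2 - 2592*d^2*o + 2592*d^2 - 21*d*o^4 - 6*d*o^3 + 432*d*o^2 - 432*d*o - 3*o^5 + 6*o^4 + 144*o^3 - 144*o^2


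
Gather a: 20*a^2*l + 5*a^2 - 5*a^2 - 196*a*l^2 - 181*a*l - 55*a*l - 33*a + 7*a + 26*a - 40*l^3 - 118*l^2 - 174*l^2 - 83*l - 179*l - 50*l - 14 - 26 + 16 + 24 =20*a^2*l + a*(-196*l^2 - 236*l) - 40*l^3 - 292*l^2 - 312*l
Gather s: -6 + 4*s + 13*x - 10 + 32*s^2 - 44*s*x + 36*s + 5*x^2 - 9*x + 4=32*s^2 + s*(40 - 44*x) + 5*x^2 + 4*x - 12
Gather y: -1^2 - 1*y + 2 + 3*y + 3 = 2*y + 4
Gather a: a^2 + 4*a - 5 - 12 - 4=a^2 + 4*a - 21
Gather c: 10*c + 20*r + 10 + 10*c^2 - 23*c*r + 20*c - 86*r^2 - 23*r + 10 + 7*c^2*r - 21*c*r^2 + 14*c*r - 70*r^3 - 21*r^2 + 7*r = c^2*(7*r + 10) + c*(-21*r^2 - 9*r + 30) - 70*r^3 - 107*r^2 + 4*r + 20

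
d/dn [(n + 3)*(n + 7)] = 2*n + 10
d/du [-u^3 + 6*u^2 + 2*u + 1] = -3*u^2 + 12*u + 2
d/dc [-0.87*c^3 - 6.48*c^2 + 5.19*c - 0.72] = -2.61*c^2 - 12.96*c + 5.19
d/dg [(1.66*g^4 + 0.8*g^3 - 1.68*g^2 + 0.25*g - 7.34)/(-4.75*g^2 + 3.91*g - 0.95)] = (-15.77*g^5 + 15.6718*g^4 - 0.0519999999999996*g^3 - 7.6613*g^2 - 66.538*g + 28.4619)/(22.5625*g^4 - 37.145*g^3 + 24.3131*g^2 - 7.429*g + 0.9025)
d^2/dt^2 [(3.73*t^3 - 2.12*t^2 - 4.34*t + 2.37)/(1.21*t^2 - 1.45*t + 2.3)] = (-7.105427357601e-15*t^5 - 25.223998*t^3 - 18.418038*t^2 + 165.91053*t - 54.60297)/(1.771561*t^6 - 6.368835*t^5 + 17.734365*t^4 - 27.260725*t^3 + 33.70995*t^2 - 23.0115*t + 12.167)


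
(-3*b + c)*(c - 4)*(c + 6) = -3*b*c^2 - 6*b*c + 72*b + c^3 + 2*c^2 - 24*c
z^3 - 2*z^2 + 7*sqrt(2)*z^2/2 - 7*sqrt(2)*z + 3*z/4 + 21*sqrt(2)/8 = (z - 3/2)*(z - 1/2)*(z + 7*sqrt(2)/2)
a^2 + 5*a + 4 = (a + 1)*(a + 4)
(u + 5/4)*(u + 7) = u^2 + 33*u/4 + 35/4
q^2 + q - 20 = (q - 4)*(q + 5)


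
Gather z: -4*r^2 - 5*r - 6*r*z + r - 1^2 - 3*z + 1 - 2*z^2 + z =-4*r^2 - 4*r - 2*z^2 + z*(-6*r - 2)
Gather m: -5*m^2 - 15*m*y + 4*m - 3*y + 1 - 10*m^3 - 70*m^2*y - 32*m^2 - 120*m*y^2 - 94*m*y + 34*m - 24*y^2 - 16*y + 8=-10*m^3 + m^2*(-70*y - 37) + m*(-120*y^2 - 109*y + 38) - 24*y^2 - 19*y + 9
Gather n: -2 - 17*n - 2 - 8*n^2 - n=-8*n^2 - 18*n - 4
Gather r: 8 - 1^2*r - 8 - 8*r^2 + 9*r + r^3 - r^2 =r^3 - 9*r^2 + 8*r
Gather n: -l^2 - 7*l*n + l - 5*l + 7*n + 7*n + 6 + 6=-l^2 - 4*l + n*(14 - 7*l) + 12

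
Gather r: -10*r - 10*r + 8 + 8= 16 - 20*r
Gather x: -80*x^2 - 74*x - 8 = -80*x^2 - 74*x - 8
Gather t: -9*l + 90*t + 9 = -9*l + 90*t + 9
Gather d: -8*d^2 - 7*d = -8*d^2 - 7*d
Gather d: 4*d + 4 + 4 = 4*d + 8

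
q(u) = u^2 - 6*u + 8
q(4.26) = 0.59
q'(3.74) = 1.48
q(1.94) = 0.12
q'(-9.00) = -24.00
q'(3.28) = 0.56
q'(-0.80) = -7.60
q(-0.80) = 13.44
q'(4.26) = 2.52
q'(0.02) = -5.96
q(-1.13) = 16.06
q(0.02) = 7.88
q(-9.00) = 143.00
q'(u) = 2*u - 6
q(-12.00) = 224.00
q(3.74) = -0.45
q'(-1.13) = -8.26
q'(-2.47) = -10.94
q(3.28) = -0.92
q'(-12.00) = -30.00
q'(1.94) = -2.12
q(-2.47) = 28.92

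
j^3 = j^3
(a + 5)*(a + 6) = a^2 + 11*a + 30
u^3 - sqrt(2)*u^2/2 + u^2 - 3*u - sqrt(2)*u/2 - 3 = (u + 1)*(u - 3*sqrt(2)/2)*(u + sqrt(2))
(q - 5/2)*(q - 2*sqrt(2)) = q^2 - 2*sqrt(2)*q - 5*q/2 + 5*sqrt(2)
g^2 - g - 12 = (g - 4)*(g + 3)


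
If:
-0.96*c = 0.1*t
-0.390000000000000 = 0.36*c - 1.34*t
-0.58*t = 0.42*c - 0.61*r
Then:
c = -0.03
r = 0.25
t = 0.28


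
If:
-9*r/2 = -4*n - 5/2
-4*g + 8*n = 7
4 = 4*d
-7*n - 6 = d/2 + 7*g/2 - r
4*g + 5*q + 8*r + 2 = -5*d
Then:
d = 1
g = -813/472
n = 13/944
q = -549/590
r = 67/118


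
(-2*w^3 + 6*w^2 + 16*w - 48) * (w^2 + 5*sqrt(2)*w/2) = -2*w^5 - 5*sqrt(2)*w^4 + 6*w^4 + 16*w^3 + 15*sqrt(2)*w^3 - 48*w^2 + 40*sqrt(2)*w^2 - 120*sqrt(2)*w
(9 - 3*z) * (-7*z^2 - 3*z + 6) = 21*z^3 - 54*z^2 - 45*z + 54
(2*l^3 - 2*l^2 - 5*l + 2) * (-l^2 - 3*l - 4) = -2*l^5 - 4*l^4 + 3*l^3 + 21*l^2 + 14*l - 8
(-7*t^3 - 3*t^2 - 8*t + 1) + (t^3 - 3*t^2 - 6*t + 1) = -6*t^3 - 6*t^2 - 14*t + 2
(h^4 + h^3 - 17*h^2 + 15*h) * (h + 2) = h^5 + 3*h^4 - 15*h^3 - 19*h^2 + 30*h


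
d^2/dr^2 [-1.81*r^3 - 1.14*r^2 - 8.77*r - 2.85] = -10.86*r - 2.28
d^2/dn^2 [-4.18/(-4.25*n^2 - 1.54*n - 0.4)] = (-151.0025*n^2 - 54.7162*n + 4.18*(8.5*n + 1.54)*(17.0*n + 3.08) - 14.212)/(4.25*n^2 + 1.54*n + 0.4)^3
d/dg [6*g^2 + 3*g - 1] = 12*g + 3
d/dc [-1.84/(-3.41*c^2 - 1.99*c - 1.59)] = (-12.5488*c - 3.6616)/(3.41*c^2 + 1.99*c + 1.59)^2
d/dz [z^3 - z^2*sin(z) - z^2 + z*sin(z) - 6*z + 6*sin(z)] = -z^2*cos(z) + 3*z^2 - 2*z*sin(z) + z*cos(z) - 2*z + sin(z) + 6*cos(z) - 6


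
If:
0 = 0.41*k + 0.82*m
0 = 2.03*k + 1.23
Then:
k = -0.61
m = 0.30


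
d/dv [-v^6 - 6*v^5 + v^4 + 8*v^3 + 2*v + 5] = -6*v^5 - 30*v^4 + 4*v^3 + 24*v^2 + 2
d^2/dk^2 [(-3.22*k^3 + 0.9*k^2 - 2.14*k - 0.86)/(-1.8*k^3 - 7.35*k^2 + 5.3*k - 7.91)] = (-91.0332000000001*k^6 + 225.9144*k^5 - 398.36232*k^4 + 369.85976*k^3 - 632.1066*k^2 + 187.841472*k + 15.12444)/(5.832*k^9 + 71.442*k^8 + 240.2055*k^7 + 53.236575*k^6 - 79.3759499999999*k^5 + 1448.570025*k^4 - 1659.81356*k^3 + 2046.202305*k^2 - 994.83279*k + 494.913671)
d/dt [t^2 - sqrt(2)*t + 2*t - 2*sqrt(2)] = 2*t - sqrt(2) + 2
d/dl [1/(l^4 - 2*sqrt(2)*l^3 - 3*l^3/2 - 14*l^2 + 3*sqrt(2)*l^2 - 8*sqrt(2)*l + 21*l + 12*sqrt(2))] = 2*(-8*l^3 + 9*l^2 + 12*sqrt(2)*l^2 - 12*sqrt(2)*l + 56*l - 42 + 16*sqrt(2))/(2*l^4 - 4*sqrt(2)*l^3 - 3*l^3 - 28*l^2 + 6*sqrt(2)*l^2 - 16*sqrt(2)*l + 42*l + 24*sqrt(2))^2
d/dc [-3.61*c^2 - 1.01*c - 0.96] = -7.22*c - 1.01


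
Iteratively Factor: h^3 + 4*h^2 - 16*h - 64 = (h + 4)*(h^2 - 16) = (h + 4)^2*(h - 4)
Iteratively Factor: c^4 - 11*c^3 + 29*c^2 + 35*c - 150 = (c - 5)*(c^3 - 6*c^2 - c + 30) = (c - 5)*(c - 3)*(c^2 - 3*c - 10) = (c - 5)*(c - 3)*(c + 2)*(c - 5)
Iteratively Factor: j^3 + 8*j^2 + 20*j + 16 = (j + 2)*(j^2 + 6*j + 8) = (j + 2)^2*(j + 4)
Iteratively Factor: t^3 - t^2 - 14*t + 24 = (t - 3)*(t^2 + 2*t - 8) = (t - 3)*(t + 4)*(t - 2)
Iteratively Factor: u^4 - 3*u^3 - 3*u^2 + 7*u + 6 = (u + 1)*(u^3 - 4*u^2 + u + 6) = (u - 3)*(u + 1)*(u^2 - u - 2) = (u - 3)*(u + 1)^2*(u - 2)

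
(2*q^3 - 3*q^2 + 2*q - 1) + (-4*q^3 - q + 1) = -2*q^3 - 3*q^2 + q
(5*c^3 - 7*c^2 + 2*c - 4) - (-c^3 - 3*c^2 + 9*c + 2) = 6*c^3 - 4*c^2 - 7*c - 6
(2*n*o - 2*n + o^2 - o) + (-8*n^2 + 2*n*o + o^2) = -8*n^2 + 4*n*o - 2*n + 2*o^2 - o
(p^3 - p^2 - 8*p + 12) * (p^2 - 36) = p^5 - p^4 - 44*p^3 + 48*p^2 + 288*p - 432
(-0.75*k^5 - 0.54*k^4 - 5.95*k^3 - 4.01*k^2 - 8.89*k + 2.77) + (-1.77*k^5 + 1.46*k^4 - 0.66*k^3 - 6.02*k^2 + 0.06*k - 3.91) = -2.52*k^5 + 0.92*k^4 - 6.61*k^3 - 10.03*k^2 - 8.83*k - 1.14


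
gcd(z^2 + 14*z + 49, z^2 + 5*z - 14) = z + 7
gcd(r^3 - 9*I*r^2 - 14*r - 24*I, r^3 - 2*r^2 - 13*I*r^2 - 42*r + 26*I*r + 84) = r - 6*I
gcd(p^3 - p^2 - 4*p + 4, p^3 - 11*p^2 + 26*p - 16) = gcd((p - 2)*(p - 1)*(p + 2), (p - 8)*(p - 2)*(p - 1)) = p^2 - 3*p + 2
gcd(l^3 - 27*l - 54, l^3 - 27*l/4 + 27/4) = l + 3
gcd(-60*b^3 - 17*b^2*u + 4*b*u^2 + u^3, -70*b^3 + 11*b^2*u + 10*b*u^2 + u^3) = 5*b + u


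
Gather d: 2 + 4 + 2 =8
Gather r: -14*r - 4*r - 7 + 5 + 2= -18*r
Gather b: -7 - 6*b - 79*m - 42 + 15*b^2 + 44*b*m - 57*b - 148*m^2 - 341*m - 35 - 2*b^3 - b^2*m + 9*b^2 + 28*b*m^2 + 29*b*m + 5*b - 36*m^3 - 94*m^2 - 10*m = -2*b^3 + b^2*(24 - m) + b*(28*m^2 + 73*m - 58) - 36*m^3 - 242*m^2 - 430*m - 84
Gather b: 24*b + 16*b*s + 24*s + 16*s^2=b*(16*s + 24) + 16*s^2 + 24*s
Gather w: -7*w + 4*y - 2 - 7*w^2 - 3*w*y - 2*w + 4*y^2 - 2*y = -7*w^2 + w*(-3*y - 9) + 4*y^2 + 2*y - 2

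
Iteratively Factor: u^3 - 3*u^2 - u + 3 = (u + 1)*(u^2 - 4*u + 3) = (u - 3)*(u + 1)*(u - 1)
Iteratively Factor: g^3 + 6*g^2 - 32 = (g + 4)*(g^2 + 2*g - 8) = (g + 4)^2*(g - 2)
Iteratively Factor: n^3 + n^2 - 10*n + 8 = (n - 2)*(n^2 + 3*n - 4) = (n - 2)*(n + 4)*(n - 1)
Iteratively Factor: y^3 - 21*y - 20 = (y + 4)*(y^2 - 4*y - 5) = (y + 1)*(y + 4)*(y - 5)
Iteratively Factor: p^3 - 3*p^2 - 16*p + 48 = (p + 4)*(p^2 - 7*p + 12) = (p - 4)*(p + 4)*(p - 3)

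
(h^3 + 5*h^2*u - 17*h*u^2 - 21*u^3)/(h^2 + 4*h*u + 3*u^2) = (h^2 + 4*h*u - 21*u^2)/(h + 3*u)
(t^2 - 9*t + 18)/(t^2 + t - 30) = (t^2 - 9*t + 18)/(t^2 + t - 30)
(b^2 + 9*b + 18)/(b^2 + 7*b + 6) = (b + 3)/(b + 1)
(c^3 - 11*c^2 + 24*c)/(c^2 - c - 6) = c*(c - 8)/(c + 2)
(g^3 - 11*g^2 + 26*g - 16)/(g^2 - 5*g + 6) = (g^2 - 9*g + 8)/(g - 3)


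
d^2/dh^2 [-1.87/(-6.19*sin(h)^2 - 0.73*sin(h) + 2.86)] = (-286.604428*sin(h)^4 - 25.349907*sin(h)^3 + 296.488687*sin(h)^2 + 46.795628*sin(h) + 68.203762)/(6.19*sin(h)^2 + 0.73*sin(h) - 2.86)^3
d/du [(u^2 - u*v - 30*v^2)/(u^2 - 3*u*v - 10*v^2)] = 2*v*(-u^2 + 20*u*v - 40*v^2)/(u^4 - 6*u^3*v - 11*u^2*v^2 + 60*u*v^3 + 100*v^4)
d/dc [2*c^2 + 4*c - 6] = 4*c + 4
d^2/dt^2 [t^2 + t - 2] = 2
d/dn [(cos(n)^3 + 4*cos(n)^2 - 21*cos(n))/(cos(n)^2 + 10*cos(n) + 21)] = (sin(n)^2 - 6*cos(n) + 8)*sin(n)/(cos(n) + 3)^2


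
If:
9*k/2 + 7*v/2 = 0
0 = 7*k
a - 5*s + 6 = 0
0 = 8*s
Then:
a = -6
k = 0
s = 0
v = 0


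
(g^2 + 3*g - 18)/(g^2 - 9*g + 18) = (g + 6)/(g - 6)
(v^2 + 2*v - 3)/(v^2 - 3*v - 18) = (v - 1)/(v - 6)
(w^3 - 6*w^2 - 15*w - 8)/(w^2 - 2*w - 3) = (w^2 - 7*w - 8)/(w - 3)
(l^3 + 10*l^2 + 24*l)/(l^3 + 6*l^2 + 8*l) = (l + 6)/(l + 2)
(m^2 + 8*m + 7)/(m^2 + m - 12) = (m^2 + 8*m + 7)/(m^2 + m - 12)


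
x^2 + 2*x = x*(x + 2)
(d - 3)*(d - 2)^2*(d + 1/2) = d^4 - 13*d^3/2 + 25*d^2/2 - 4*d - 6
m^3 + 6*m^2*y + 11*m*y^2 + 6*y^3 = (m + y)*(m + 2*y)*(m + 3*y)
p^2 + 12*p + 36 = (p + 6)^2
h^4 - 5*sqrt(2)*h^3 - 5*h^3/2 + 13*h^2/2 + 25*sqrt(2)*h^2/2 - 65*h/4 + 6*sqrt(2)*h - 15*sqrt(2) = (h - 5/2)*(h - 4*sqrt(2))*(h - 3*sqrt(2)/2)*(h + sqrt(2)/2)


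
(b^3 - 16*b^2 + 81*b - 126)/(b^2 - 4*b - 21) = (b^2 - 9*b + 18)/(b + 3)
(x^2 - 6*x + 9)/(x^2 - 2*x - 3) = (x - 3)/(x + 1)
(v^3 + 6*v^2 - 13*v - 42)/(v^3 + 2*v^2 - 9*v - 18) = (v + 7)/(v + 3)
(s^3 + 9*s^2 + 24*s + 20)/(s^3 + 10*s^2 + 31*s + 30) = (s + 2)/(s + 3)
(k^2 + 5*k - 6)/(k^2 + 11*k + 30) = (k - 1)/(k + 5)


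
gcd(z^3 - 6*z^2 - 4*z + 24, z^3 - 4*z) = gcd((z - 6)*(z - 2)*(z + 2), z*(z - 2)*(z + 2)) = z^2 - 4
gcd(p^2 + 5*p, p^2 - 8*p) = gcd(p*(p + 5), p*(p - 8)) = p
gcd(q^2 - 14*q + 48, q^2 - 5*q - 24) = q - 8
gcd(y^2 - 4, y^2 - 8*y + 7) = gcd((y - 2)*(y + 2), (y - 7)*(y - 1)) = 1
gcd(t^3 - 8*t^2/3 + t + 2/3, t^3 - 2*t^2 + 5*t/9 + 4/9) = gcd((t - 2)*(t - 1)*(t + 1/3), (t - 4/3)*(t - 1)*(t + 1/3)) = t^2 - 2*t/3 - 1/3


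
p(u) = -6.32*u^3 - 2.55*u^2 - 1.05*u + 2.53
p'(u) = -18.96*u^2 - 5.1*u - 1.05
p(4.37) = -578.18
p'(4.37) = -385.41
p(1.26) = -15.48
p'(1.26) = -37.58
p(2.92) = -179.63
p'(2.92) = -177.60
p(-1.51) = 20.06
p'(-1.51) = -36.58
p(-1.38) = 15.73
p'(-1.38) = -30.12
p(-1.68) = 27.06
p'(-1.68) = -45.99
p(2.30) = -90.27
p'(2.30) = -113.08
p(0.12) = 2.36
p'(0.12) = -1.94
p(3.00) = -194.21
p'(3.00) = -186.99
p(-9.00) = 4412.71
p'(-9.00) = -1490.91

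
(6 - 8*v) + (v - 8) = -7*v - 2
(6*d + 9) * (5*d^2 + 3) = 30*d^3 + 45*d^2 + 18*d + 27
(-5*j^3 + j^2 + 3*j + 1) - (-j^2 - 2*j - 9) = -5*j^3 + 2*j^2 + 5*j + 10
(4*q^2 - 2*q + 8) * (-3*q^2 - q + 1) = -12*q^4 + 2*q^3 - 18*q^2 - 10*q + 8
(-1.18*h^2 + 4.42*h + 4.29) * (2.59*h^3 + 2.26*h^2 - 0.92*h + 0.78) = -3.0562*h^5 + 8.781*h^4 + 22.1859*h^3 + 4.7086*h^2 - 0.4992*h + 3.3462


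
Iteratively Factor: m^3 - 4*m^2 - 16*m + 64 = (m - 4)*(m^2 - 16) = (m - 4)*(m + 4)*(m - 4)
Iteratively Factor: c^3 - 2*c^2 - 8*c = (c + 2)*(c^2 - 4*c) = (c - 4)*(c + 2)*(c)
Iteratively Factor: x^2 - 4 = (x - 2)*(x + 2)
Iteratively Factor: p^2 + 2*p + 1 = (p + 1)*(p + 1)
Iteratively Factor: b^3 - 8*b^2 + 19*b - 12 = (b - 3)*(b^2 - 5*b + 4) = (b - 3)*(b - 1)*(b - 4)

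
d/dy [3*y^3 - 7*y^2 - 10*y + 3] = 9*y^2 - 14*y - 10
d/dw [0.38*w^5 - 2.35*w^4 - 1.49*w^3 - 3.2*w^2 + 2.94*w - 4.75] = 1.9*w^4 - 9.4*w^3 - 4.47*w^2 - 6.4*w + 2.94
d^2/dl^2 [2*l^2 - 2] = 4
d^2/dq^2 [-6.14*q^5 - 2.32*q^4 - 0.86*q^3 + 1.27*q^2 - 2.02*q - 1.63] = -122.8*q^3 - 27.84*q^2 - 5.16*q + 2.54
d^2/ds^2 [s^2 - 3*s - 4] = 2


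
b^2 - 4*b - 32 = (b - 8)*(b + 4)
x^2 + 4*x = x*(x + 4)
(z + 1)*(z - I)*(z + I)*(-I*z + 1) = -I*z^4 + z^3 - I*z^3 + z^2 - I*z^2 + z - I*z + 1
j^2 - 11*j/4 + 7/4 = (j - 7/4)*(j - 1)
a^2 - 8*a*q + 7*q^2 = (a - 7*q)*(a - q)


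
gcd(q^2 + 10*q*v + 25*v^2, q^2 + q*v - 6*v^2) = 1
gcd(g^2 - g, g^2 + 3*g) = g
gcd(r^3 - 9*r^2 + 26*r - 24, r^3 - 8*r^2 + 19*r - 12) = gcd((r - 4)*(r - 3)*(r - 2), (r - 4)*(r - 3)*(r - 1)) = r^2 - 7*r + 12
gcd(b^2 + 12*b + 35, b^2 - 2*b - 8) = 1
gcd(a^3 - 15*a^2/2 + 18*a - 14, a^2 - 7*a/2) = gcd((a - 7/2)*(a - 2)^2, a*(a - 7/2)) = a - 7/2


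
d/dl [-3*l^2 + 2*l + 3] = 2 - 6*l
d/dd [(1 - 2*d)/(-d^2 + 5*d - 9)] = (-2*d^2 + 2*d + 13)/(d^4 - 10*d^3 + 43*d^2 - 90*d + 81)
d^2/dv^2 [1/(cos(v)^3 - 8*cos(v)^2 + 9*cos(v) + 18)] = ((39*cos(v) - 64*cos(2*v) + 9*cos(3*v))*(cos(v)^3 - 8*cos(v)^2 + 9*cos(v) + 18)/4 + 2*(3*cos(v)^2 - 16*cos(v) + 9)^2*sin(v)^2)/(cos(v)^3 - 8*cos(v)^2 + 9*cos(v) + 18)^3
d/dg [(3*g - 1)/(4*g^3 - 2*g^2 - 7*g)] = (-24*g^3 + 18*g^2 - 4*g - 7)/(g^2*(16*g^4 - 16*g^3 - 52*g^2 + 28*g + 49))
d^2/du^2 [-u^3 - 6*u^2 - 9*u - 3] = -6*u - 12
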